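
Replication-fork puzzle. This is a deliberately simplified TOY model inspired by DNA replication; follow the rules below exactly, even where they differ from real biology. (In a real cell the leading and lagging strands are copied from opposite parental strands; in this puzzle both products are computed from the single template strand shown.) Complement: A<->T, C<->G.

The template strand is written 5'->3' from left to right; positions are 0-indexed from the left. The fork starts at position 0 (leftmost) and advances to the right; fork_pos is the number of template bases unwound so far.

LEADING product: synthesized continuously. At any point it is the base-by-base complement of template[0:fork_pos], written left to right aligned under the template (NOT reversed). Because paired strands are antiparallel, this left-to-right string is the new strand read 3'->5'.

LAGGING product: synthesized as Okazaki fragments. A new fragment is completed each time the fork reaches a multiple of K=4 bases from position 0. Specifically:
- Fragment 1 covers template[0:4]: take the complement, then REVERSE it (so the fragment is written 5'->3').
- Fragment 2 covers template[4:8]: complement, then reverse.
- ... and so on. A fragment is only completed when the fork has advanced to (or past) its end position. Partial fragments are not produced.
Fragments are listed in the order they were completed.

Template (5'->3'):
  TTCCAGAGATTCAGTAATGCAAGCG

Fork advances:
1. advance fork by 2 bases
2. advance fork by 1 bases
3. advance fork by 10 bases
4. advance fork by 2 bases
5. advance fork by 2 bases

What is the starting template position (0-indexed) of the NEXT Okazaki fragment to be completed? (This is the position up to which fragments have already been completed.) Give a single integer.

Step 1: advance 2 -> fork_pos = 0 + 2 = 2. Next multiple of 4 is 4 (not reached); still 0 fragment(s).
Step 2: advance 1 -> fork_pos = 2 + 1 = 3. Next multiple of 4 is 4 (not reached); still 0 fragment(s).
Step 3: advance 10 -> fork_pos = 3 + 10 = 13. Reached multiple(s) of 4: 4, 8, 12 -> fragments 1-3 completed (3 total).
Step 4: advance 2 -> fork_pos = 13 + 2 = 15. Next multiple of 4 is 16 (not reached); still 3 fragment(s).
Step 5: advance 2 -> fork_pos = 15 + 2 = 17. Reached multiple(s) of 4: 16 -> fragment 4 completed (4 total).
4 fragment(s) completed, covering template[0:16] (4 x 4 = 16). The next fragment, fragment 5, covers template[16:20], so it starts at position 16.

Answer: 16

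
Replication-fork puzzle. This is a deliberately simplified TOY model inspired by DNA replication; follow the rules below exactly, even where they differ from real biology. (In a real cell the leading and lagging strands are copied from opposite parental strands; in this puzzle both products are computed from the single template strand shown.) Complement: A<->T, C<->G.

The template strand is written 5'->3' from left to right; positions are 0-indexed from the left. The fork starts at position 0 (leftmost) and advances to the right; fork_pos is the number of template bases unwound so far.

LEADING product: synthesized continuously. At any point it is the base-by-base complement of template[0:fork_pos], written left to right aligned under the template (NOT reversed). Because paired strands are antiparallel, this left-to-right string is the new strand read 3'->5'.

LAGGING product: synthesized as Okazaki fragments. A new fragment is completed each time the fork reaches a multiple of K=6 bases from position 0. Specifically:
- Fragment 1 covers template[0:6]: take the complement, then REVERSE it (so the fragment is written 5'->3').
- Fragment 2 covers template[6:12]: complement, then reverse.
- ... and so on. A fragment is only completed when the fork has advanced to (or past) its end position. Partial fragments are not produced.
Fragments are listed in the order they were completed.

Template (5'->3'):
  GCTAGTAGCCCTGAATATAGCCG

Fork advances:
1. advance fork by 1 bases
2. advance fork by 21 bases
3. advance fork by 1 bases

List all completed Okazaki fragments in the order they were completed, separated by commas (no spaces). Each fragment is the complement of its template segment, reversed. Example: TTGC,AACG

Answer: ACTAGC,AGGGCT,ATATTC

Derivation:
Step 1: advance 1 -> fork_pos = 0 + 1 = 1. Next multiple of 6 is 6 (not reached); still 0 fragment(s).
Step 2: advance 21 -> fork_pos = 1 + 21 = 22. Reached multiple(s) of 6: 6, 12, 18 -> fragments 1-3 completed (3 total).
Step 3: advance 1 -> fork_pos = 22 + 1 = 23. Next multiple of 6 is 24 (not reached); still 3 fragment(s).
Final fork_pos = 23, so 3 fragment(s) are complete. Build each: template segment -> complement -> reverse.
Fragment 1: template[0:6] = GCTAGT -> complement CGATCA -> reversed ACTAGC
Fragment 2: template[6:12] = AGCCCT -> complement TCGGGA -> reversed AGGGCT
Fragment 3: template[12:18] = GAATAT -> complement CTTATA -> reversed ATATTC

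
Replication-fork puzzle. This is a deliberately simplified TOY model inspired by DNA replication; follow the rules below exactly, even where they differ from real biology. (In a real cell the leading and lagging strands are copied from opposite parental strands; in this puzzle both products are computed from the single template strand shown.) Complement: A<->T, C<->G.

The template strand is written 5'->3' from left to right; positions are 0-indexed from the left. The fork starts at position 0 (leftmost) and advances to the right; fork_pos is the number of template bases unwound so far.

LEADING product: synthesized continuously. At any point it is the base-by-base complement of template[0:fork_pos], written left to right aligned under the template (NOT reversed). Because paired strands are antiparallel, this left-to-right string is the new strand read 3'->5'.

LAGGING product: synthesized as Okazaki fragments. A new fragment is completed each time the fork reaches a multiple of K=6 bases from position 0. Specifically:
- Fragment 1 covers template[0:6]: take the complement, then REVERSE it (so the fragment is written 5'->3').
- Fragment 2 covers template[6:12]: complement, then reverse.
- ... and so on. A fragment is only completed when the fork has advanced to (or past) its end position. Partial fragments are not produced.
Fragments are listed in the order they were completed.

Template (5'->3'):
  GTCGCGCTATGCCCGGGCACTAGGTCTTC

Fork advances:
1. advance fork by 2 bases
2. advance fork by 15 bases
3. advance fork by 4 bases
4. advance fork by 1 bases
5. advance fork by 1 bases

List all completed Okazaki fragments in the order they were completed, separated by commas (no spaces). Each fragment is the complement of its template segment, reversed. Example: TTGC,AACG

Step 1: advance 2 -> fork_pos = 0 + 2 = 2. Next multiple of 6 is 6 (not reached); still 0 fragment(s).
Step 2: advance 15 -> fork_pos = 2 + 15 = 17. Reached multiple(s) of 6: 6, 12 -> fragments 1-2 completed (2 total).
Step 3: advance 4 -> fork_pos = 17 + 4 = 21. Reached multiple(s) of 6: 18 -> fragment 3 completed (3 total).
Step 4: advance 1 -> fork_pos = 21 + 1 = 22. Next multiple of 6 is 24 (not reached); still 3 fragment(s).
Step 5: advance 1 -> fork_pos = 22 + 1 = 23. Next multiple of 6 is 24 (not reached); still 3 fragment(s).
Final fork_pos = 23, so 3 fragment(s) are complete. Build each: template segment -> complement -> reverse.
Fragment 1: template[0:6] = GTCGCG -> complement CAGCGC -> reversed CGCGAC
Fragment 2: template[6:12] = CTATGC -> complement GATACG -> reversed GCATAG
Fragment 3: template[12:18] = CCGGGC -> complement GGCCCG -> reversed GCCCGG

Answer: CGCGAC,GCATAG,GCCCGG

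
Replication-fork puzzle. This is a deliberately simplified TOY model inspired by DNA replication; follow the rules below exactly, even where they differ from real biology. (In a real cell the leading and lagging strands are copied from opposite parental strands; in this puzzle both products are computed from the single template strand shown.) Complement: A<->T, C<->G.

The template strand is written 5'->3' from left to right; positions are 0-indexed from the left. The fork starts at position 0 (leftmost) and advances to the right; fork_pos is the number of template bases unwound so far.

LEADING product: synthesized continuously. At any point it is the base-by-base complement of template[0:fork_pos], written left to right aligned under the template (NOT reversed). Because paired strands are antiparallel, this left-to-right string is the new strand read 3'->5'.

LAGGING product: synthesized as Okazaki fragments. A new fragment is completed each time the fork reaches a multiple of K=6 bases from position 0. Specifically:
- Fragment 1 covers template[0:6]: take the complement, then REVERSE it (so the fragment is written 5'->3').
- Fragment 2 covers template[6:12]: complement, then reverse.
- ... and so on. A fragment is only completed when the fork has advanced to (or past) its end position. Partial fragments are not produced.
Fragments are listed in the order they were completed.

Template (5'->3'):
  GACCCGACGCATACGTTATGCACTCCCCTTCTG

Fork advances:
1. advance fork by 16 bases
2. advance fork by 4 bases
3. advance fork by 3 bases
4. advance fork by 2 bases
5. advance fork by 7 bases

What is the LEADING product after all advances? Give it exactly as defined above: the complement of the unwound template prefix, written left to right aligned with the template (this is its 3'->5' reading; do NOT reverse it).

Answer: CTGGGCTGCGTATGCAATACGTGAGGGGAAGA

Derivation:
Step 1: advance 16 -> fork_pos = 0 + 16 = 16.
Step 2: advance 4 -> fork_pos = 16 + 4 = 20.
Step 3: advance 3 -> fork_pos = 20 + 3 = 23.
Step 4: advance 2 -> fork_pos = 23 + 2 = 25.
Step 5: advance 7 -> fork_pos = 25 + 7 = 32.
Unwound prefix: template[0:32] = GACCCGACGCATACGTTATGCACTCCCCTTCT
Complement it base by base (A<->T, C<->G), keeping left-to-right order:
  [0:5] GACCC -> CTGGG
  [5:10] GACGC -> CTGCG
  [10:15] ATACG -> TATGC
  [15:20] TTATG -> AATAC
  [20:25] CACTC -> GTGAG
  [25:30] CCCTT -> GGGAA
  [30:32] CT -> GA
Concatenate: CTGGGCTGCGTATGCAATACGTGAGGGGAAGA (length 32; written aligned with the template, i.e. 3'->5').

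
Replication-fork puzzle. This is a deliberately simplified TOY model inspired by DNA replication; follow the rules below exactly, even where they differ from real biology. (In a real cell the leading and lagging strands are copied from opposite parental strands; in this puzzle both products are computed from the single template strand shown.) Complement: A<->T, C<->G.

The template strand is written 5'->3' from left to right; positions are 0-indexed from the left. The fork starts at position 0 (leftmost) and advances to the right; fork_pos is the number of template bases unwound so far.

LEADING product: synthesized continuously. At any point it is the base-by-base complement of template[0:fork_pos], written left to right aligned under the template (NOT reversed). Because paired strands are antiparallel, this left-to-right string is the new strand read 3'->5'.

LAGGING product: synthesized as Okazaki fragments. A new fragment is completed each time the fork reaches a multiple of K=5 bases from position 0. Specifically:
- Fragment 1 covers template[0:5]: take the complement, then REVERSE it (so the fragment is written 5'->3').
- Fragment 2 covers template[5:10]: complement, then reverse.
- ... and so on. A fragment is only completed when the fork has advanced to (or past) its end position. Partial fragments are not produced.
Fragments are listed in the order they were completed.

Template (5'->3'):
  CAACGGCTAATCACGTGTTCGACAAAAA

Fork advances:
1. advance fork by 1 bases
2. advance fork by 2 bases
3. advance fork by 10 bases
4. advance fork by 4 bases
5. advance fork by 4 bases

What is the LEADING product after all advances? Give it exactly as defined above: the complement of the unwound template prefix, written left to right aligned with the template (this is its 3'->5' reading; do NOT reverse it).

Step 1: advance 1 -> fork_pos = 0 + 1 = 1.
Step 2: advance 2 -> fork_pos = 1 + 2 = 3.
Step 3: advance 10 -> fork_pos = 3 + 10 = 13.
Step 4: advance 4 -> fork_pos = 13 + 4 = 17.
Step 5: advance 4 -> fork_pos = 17 + 4 = 21.
Unwound prefix: template[0:21] = CAACGGCTAATCACGTGTTCG
Complement it base by base (A<->T, C<->G), keeping left-to-right order:
  [0:5] CAACG -> GTTGC
  [5:10] GCTAA -> CGATT
  [10:15] TCACG -> AGTGC
  [15:20] TGTTC -> ACAAG
  [20:21] G -> C
Concatenate: GTTGCCGATTAGTGCACAAGC (length 21; written aligned with the template, i.e. 3'->5').

Answer: GTTGCCGATTAGTGCACAAGC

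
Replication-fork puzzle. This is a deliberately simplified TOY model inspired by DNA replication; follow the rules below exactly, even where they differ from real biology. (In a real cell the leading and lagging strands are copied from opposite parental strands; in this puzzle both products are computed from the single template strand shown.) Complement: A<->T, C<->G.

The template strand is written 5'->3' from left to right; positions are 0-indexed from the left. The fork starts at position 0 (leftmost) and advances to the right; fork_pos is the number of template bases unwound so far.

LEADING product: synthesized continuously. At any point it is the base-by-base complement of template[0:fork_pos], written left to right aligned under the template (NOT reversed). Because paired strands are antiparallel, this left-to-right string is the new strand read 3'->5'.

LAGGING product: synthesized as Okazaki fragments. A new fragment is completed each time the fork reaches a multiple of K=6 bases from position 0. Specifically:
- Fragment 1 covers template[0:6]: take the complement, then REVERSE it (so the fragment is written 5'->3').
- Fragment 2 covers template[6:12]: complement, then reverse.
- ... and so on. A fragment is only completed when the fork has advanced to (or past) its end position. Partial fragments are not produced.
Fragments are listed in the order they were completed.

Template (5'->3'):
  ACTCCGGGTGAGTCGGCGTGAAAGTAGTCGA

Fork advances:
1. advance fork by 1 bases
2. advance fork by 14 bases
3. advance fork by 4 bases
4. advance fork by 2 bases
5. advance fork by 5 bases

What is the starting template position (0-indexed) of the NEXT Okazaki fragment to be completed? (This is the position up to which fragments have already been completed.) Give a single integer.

Answer: 24

Derivation:
Step 1: advance 1 -> fork_pos = 0 + 1 = 1. Next multiple of 6 is 6 (not reached); still 0 fragment(s).
Step 2: advance 14 -> fork_pos = 1 + 14 = 15. Reached multiple(s) of 6: 6, 12 -> fragments 1-2 completed (2 total).
Step 3: advance 4 -> fork_pos = 15 + 4 = 19. Reached multiple(s) of 6: 18 -> fragment 3 completed (3 total).
Step 4: advance 2 -> fork_pos = 19 + 2 = 21. Next multiple of 6 is 24 (not reached); still 3 fragment(s).
Step 5: advance 5 -> fork_pos = 21 + 5 = 26. Reached multiple(s) of 6: 24 -> fragment 4 completed (4 total).
4 fragment(s) completed, covering template[0:24] (4 x 6 = 24). The next fragment, fragment 5, covers template[24:30], so it starts at position 24.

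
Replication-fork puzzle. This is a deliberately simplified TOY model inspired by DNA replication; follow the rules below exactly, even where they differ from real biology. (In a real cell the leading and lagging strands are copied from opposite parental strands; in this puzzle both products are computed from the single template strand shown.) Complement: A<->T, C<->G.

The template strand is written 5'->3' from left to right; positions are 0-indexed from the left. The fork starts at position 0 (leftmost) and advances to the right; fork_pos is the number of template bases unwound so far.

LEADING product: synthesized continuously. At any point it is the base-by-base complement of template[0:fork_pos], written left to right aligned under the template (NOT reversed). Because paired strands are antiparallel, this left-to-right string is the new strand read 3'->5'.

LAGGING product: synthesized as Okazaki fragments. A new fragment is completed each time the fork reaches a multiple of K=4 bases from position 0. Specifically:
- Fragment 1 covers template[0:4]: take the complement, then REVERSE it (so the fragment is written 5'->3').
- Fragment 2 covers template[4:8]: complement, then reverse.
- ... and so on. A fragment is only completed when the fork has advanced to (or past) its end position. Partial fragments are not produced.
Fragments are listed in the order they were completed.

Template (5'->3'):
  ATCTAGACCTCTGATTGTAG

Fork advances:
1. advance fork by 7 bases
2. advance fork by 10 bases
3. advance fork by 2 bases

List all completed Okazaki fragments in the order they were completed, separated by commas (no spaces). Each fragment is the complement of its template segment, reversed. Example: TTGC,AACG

Answer: AGAT,GTCT,AGAG,AATC

Derivation:
Step 1: advance 7 -> fork_pos = 0 + 7 = 7. Reached multiple(s) of 4: 4 -> fragment 1 completed (1 total).
Step 2: advance 10 -> fork_pos = 7 + 10 = 17. Reached multiple(s) of 4: 8, 12, 16 -> fragments 2-4 completed (4 total).
Step 3: advance 2 -> fork_pos = 17 + 2 = 19. Next multiple of 4 is 20 (not reached); still 4 fragment(s).
Final fork_pos = 19, so 4 fragment(s) are complete. Build each: template segment -> complement -> reverse.
Fragment 1: template[0:4] = ATCT -> complement TAGA -> reversed AGAT
Fragment 2: template[4:8] = AGAC -> complement TCTG -> reversed GTCT
Fragment 3: template[8:12] = CTCT -> complement GAGA -> reversed AGAG
Fragment 4: template[12:16] = GATT -> complement CTAA -> reversed AATC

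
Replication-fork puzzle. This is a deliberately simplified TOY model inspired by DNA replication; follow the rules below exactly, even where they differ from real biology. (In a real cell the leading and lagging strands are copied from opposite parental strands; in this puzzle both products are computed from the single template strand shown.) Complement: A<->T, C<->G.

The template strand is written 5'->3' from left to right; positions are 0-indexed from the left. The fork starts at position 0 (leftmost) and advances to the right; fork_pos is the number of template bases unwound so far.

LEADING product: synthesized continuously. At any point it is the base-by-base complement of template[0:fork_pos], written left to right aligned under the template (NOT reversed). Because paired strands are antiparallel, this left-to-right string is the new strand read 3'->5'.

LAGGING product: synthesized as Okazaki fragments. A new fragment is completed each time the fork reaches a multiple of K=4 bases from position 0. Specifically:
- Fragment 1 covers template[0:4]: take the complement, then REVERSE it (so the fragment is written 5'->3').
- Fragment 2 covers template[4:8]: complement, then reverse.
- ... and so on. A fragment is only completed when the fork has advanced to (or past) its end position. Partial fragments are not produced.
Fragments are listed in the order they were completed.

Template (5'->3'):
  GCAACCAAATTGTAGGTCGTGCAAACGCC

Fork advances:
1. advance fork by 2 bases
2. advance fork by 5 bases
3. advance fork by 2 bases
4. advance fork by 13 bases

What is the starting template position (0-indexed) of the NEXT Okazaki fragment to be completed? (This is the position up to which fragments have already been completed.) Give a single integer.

Step 1: advance 2 -> fork_pos = 0 + 2 = 2. Next multiple of 4 is 4 (not reached); still 0 fragment(s).
Step 2: advance 5 -> fork_pos = 2 + 5 = 7. Reached multiple(s) of 4: 4 -> fragment 1 completed (1 total).
Step 3: advance 2 -> fork_pos = 7 + 2 = 9. Reached multiple(s) of 4: 8 -> fragment 2 completed (2 total).
Step 4: advance 13 -> fork_pos = 9 + 13 = 22. Reached multiple(s) of 4: 12, 16, 20 -> fragments 3-5 completed (5 total).
5 fragment(s) completed, covering template[0:20] (5 x 4 = 20). The next fragment, fragment 6, covers template[20:24], so it starts at position 20.

Answer: 20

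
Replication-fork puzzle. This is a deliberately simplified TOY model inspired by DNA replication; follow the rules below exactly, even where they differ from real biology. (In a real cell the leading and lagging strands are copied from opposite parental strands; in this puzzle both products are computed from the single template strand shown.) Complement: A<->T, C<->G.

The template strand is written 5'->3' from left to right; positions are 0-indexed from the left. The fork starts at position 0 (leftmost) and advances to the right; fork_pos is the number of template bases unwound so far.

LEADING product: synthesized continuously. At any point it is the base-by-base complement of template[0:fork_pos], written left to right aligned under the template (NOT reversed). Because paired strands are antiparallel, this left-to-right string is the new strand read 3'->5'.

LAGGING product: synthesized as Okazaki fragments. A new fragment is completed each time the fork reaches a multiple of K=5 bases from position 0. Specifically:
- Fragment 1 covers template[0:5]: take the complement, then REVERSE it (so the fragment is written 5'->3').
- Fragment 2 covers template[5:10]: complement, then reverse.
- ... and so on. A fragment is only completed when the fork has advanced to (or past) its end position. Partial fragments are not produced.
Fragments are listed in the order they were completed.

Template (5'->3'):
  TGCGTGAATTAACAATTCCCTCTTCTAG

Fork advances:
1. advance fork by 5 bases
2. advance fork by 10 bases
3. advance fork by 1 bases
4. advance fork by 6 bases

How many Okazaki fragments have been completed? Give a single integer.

Step 1: advance 5 -> fork_pos = 0 + 5 = 5. Reached multiple(s) of 5: 5 -> fragment 1 completed (1 total).
Step 2: advance 10 -> fork_pos = 5 + 10 = 15. Reached multiple(s) of 5: 10, 15 -> fragments 2-3 completed (3 total).
Step 3: advance 1 -> fork_pos = 15 + 1 = 16. Next multiple of 5 is 20 (not reached); still 3 fragment(s).
Step 4: advance 6 -> fork_pos = 16 + 6 = 22. Reached multiple(s) of 5: 20 -> fragment 4 completed (4 total).
Check: final fork_pos = 22; the multiples of 5 that are <= 22 are 5..20 -> 22 // 5 = 4 completed fragment(s).

Answer: 4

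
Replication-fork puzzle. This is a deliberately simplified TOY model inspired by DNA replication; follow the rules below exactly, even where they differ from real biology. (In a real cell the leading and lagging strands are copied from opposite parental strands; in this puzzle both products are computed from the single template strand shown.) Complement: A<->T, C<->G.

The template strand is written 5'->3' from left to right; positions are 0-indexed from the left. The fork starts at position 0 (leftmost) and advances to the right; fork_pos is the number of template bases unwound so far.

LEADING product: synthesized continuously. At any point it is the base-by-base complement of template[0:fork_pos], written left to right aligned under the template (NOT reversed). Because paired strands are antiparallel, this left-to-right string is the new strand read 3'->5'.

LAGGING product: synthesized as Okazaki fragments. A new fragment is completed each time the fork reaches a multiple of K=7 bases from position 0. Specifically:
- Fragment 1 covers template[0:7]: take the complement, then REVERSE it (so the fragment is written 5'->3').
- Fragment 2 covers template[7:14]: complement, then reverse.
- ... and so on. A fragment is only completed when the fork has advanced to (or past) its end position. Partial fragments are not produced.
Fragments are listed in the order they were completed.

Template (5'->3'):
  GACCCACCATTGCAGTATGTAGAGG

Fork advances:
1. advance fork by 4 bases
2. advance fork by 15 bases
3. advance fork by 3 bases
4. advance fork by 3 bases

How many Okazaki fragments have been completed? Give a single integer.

Answer: 3

Derivation:
Step 1: advance 4 -> fork_pos = 0 + 4 = 4. Next multiple of 7 is 7 (not reached); still 0 fragment(s).
Step 2: advance 15 -> fork_pos = 4 + 15 = 19. Reached multiple(s) of 7: 7, 14 -> fragments 1-2 completed (2 total).
Step 3: advance 3 -> fork_pos = 19 + 3 = 22. Reached multiple(s) of 7: 21 -> fragment 3 completed (3 total).
Step 4: advance 3 -> fork_pos = 22 + 3 = 25. Next multiple of 7 is 28 (not reached); still 3 fragment(s).
Check: final fork_pos = 25; the multiples of 7 that are <= 25 are 7..21 -> 25 // 7 = 3 completed fragment(s).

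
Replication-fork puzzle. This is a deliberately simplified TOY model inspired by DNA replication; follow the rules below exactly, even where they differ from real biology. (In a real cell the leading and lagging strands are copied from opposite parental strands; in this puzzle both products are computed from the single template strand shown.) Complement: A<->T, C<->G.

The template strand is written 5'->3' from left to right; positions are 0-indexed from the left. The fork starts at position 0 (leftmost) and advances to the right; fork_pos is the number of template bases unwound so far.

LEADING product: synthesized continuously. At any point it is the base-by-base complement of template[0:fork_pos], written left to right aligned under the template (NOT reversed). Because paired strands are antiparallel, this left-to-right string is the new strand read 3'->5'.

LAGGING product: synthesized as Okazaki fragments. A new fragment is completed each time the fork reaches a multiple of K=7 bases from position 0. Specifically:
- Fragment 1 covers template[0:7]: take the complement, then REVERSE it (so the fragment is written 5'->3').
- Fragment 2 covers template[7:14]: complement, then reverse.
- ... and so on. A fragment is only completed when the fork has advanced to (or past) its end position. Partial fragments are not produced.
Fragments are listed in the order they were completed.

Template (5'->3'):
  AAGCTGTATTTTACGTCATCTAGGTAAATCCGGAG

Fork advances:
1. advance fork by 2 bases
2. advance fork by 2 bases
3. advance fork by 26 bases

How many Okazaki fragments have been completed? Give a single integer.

Step 1: advance 2 -> fork_pos = 0 + 2 = 2. Next multiple of 7 is 7 (not reached); still 0 fragment(s).
Step 2: advance 2 -> fork_pos = 2 + 2 = 4. Next multiple of 7 is 7 (not reached); still 0 fragment(s).
Step 3: advance 26 -> fork_pos = 4 + 26 = 30. Reached multiple(s) of 7: 7, 14, 21, 28 -> fragments 1-4 completed (4 total).
Check: final fork_pos = 30; the multiples of 7 that are <= 30 are 7..28 -> 30 // 7 = 4 completed fragment(s).

Answer: 4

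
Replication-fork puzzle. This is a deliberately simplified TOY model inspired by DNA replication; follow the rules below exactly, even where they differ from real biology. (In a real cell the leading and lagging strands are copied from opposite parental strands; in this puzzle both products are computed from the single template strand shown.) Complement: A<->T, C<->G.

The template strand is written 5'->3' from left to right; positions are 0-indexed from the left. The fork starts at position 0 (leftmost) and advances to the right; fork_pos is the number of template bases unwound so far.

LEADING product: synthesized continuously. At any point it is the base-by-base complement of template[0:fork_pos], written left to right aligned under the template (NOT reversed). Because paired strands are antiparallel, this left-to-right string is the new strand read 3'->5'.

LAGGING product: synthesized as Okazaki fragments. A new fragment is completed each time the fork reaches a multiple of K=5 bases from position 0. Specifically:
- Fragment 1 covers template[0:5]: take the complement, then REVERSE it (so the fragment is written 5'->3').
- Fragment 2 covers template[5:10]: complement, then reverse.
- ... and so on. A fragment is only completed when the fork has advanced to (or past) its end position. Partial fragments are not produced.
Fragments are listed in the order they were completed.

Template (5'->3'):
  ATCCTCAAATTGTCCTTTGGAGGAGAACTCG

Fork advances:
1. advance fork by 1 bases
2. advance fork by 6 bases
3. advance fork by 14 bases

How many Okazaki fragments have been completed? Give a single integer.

Step 1: advance 1 -> fork_pos = 0 + 1 = 1. Next multiple of 5 is 5 (not reached); still 0 fragment(s).
Step 2: advance 6 -> fork_pos = 1 + 6 = 7. Reached multiple(s) of 5: 5 -> fragment 1 completed (1 total).
Step 3: advance 14 -> fork_pos = 7 + 14 = 21. Reached multiple(s) of 5: 10, 15, 20 -> fragments 2-4 completed (4 total).
Check: final fork_pos = 21; the multiples of 5 that are <= 21 are 5..20 -> 21 // 5 = 4 completed fragment(s).

Answer: 4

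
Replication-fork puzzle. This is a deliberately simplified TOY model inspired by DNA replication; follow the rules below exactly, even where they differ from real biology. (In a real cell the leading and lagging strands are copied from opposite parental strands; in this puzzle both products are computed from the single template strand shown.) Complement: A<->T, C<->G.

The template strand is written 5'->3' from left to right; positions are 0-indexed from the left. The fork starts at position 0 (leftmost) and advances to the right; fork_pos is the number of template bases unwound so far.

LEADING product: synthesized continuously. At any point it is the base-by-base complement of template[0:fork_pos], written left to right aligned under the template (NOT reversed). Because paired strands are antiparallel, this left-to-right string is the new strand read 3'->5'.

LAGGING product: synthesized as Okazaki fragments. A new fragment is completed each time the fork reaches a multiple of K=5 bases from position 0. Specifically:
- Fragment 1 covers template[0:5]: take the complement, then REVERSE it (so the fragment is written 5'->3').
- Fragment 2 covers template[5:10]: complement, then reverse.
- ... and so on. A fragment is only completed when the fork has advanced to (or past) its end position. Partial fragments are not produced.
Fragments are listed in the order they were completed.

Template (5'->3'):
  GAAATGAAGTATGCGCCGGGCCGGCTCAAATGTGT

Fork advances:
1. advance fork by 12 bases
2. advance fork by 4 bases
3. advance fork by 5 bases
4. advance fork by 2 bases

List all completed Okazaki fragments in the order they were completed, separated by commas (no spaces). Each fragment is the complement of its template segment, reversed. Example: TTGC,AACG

Answer: ATTTC,ACTTC,CGCAT,CCCGG

Derivation:
Step 1: advance 12 -> fork_pos = 0 + 12 = 12. Reached multiple(s) of 5: 5, 10 -> fragments 1-2 completed (2 total).
Step 2: advance 4 -> fork_pos = 12 + 4 = 16. Reached multiple(s) of 5: 15 -> fragment 3 completed (3 total).
Step 3: advance 5 -> fork_pos = 16 + 5 = 21. Reached multiple(s) of 5: 20 -> fragment 4 completed (4 total).
Step 4: advance 2 -> fork_pos = 21 + 2 = 23. Next multiple of 5 is 25 (not reached); still 4 fragment(s).
Final fork_pos = 23, so 4 fragment(s) are complete. Build each: template segment -> complement -> reverse.
Fragment 1: template[0:5] = GAAAT -> complement CTTTA -> reversed ATTTC
Fragment 2: template[5:10] = GAAGT -> complement CTTCA -> reversed ACTTC
Fragment 3: template[10:15] = ATGCG -> complement TACGC -> reversed CGCAT
Fragment 4: template[15:20] = CCGGG -> complement GGCCC -> reversed CCCGG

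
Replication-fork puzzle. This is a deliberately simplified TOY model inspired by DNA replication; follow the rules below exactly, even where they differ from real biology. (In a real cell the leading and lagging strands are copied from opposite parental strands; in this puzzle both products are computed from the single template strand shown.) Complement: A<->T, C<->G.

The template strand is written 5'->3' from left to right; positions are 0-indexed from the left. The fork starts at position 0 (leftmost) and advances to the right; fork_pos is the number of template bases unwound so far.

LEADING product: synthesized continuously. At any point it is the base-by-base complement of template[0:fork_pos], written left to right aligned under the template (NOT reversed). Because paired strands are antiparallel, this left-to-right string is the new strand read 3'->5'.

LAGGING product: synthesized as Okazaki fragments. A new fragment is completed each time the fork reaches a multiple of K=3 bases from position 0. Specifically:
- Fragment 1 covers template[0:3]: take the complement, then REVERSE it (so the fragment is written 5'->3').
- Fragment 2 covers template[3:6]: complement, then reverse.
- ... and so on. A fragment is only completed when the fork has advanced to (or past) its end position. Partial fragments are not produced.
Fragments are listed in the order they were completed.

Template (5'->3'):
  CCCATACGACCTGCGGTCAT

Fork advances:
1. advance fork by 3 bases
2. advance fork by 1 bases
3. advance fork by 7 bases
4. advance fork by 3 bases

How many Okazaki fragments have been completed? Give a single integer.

Step 1: advance 3 -> fork_pos = 0 + 3 = 3. Reached multiple(s) of 3: 3 -> fragment 1 completed (1 total).
Step 2: advance 1 -> fork_pos = 3 + 1 = 4. Next multiple of 3 is 6 (not reached); still 1 fragment(s).
Step 3: advance 7 -> fork_pos = 4 + 7 = 11. Reached multiple(s) of 3: 6, 9 -> fragments 2-3 completed (3 total).
Step 4: advance 3 -> fork_pos = 11 + 3 = 14. Reached multiple(s) of 3: 12 -> fragment 4 completed (4 total).
Check: final fork_pos = 14; the multiples of 3 that are <= 14 are 3..12 -> 14 // 3 = 4 completed fragment(s).

Answer: 4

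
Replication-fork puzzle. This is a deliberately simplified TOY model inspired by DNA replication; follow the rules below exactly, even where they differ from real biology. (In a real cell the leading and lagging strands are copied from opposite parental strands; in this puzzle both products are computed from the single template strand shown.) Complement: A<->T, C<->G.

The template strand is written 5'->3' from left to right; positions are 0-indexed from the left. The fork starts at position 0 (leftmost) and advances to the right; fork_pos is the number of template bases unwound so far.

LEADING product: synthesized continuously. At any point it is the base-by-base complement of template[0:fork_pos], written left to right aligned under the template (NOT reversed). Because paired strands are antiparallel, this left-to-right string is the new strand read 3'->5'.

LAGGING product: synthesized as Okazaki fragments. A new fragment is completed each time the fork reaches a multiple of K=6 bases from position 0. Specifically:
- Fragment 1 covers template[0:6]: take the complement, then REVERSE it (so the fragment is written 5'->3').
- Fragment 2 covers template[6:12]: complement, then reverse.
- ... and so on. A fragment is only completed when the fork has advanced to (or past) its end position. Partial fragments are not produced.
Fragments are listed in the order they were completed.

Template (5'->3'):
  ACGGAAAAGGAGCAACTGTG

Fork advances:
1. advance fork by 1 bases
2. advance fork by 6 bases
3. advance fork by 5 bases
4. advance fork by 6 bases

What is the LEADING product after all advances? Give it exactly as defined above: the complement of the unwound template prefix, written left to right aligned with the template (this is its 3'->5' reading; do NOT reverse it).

Step 1: advance 1 -> fork_pos = 0 + 1 = 1.
Step 2: advance 6 -> fork_pos = 1 + 6 = 7.
Step 3: advance 5 -> fork_pos = 7 + 5 = 12.
Step 4: advance 6 -> fork_pos = 12 + 6 = 18.
Unwound prefix: template[0:18] = ACGGAAAAGGAGCAACTG
Complement it base by base (A<->T, C<->G), keeping left-to-right order:
  [0:5] ACGGA -> TGCCT
  [5:10] AAAGG -> TTTCC
  [10:15] AGCAA -> TCGTT
  [15:18] CTG -> GAC
Concatenate: TGCCTTTTCCTCGTTGAC (length 18; written aligned with the template, i.e. 3'->5').

Answer: TGCCTTTTCCTCGTTGAC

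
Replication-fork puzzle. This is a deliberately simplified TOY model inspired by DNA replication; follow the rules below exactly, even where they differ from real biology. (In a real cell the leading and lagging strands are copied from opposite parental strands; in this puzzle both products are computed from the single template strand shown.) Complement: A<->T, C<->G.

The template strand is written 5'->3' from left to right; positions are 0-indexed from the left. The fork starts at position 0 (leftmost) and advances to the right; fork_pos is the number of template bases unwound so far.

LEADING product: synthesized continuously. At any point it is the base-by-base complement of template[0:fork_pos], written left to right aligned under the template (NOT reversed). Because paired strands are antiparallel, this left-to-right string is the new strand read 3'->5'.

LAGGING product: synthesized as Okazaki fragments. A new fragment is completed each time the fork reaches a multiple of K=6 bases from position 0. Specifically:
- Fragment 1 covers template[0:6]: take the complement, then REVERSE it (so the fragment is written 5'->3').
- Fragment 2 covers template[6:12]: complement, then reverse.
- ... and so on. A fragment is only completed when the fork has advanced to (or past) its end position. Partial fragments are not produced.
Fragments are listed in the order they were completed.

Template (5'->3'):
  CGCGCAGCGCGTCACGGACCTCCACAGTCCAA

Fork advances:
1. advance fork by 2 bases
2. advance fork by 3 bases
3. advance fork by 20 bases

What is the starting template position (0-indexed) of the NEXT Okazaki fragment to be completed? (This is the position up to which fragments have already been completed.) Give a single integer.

Step 1: advance 2 -> fork_pos = 0 + 2 = 2. Next multiple of 6 is 6 (not reached); still 0 fragment(s).
Step 2: advance 3 -> fork_pos = 2 + 3 = 5. Next multiple of 6 is 6 (not reached); still 0 fragment(s).
Step 3: advance 20 -> fork_pos = 5 + 20 = 25. Reached multiple(s) of 6: 6, 12, 18, 24 -> fragments 1-4 completed (4 total).
4 fragment(s) completed, covering template[0:24] (4 x 6 = 24). The next fragment, fragment 5, covers template[24:30], so it starts at position 24.

Answer: 24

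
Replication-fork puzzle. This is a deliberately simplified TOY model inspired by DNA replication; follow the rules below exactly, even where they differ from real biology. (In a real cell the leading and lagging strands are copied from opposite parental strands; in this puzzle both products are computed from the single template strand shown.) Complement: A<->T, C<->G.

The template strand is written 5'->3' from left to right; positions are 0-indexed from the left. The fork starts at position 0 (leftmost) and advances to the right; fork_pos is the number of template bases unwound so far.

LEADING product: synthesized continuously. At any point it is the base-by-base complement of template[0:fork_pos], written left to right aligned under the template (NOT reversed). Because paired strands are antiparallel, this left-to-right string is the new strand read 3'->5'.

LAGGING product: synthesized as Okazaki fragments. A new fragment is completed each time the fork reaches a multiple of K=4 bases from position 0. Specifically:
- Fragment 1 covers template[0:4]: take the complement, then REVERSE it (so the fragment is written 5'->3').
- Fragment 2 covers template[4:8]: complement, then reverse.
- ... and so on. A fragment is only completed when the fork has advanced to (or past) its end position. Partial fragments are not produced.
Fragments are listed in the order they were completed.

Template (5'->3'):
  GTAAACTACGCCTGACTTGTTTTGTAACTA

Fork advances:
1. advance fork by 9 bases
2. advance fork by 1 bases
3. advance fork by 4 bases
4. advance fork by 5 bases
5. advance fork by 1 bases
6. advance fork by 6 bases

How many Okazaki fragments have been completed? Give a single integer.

Step 1: advance 9 -> fork_pos = 0 + 9 = 9. Reached multiple(s) of 4: 4, 8 -> fragments 1-2 completed (2 total).
Step 2: advance 1 -> fork_pos = 9 + 1 = 10. Next multiple of 4 is 12 (not reached); still 2 fragment(s).
Step 3: advance 4 -> fork_pos = 10 + 4 = 14. Reached multiple(s) of 4: 12 -> fragment 3 completed (3 total).
Step 4: advance 5 -> fork_pos = 14 + 5 = 19. Reached multiple(s) of 4: 16 -> fragment 4 completed (4 total).
Step 5: advance 1 -> fork_pos = 19 + 1 = 20. Reached multiple(s) of 4: 20 -> fragment 5 completed (5 total).
Step 6: advance 6 -> fork_pos = 20 + 6 = 26. Reached multiple(s) of 4: 24 -> fragment 6 completed (6 total).
Check: final fork_pos = 26; the multiples of 4 that are <= 26 are 4..24 -> 26 // 4 = 6 completed fragment(s).

Answer: 6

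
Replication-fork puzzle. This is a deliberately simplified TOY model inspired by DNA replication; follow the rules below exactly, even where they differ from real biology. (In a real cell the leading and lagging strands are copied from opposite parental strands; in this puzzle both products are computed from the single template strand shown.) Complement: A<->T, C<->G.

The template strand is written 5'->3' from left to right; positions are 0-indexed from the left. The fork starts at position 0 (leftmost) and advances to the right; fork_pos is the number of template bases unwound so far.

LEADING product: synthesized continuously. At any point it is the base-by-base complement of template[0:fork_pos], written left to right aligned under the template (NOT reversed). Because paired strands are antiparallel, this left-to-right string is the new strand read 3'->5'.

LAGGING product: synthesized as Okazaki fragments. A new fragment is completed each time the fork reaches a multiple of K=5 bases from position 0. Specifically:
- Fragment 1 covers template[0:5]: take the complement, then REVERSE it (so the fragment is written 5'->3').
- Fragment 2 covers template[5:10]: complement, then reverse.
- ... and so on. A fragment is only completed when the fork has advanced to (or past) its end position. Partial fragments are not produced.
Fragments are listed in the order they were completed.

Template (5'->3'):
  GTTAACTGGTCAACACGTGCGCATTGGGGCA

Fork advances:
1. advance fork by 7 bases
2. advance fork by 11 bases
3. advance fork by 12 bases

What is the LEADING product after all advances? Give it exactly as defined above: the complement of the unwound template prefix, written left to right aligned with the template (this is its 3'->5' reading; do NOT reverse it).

Answer: CAATTGACCAGTTGTGCACGCGTAACCCCG

Derivation:
Step 1: advance 7 -> fork_pos = 0 + 7 = 7.
Step 2: advance 11 -> fork_pos = 7 + 11 = 18.
Step 3: advance 12 -> fork_pos = 18 + 12 = 30.
Unwound prefix: template[0:30] = GTTAACTGGTCAACACGTGCGCATTGGGGC
Complement it base by base (A<->T, C<->G), keeping left-to-right order:
  [0:5] GTTAA -> CAATT
  [5:10] CTGGT -> GACCA
  [10:15] CAACA -> GTTGT
  [15:20] CGTGC -> GCACG
  [20:25] GCATT -> CGTAA
  [25:30] GGGGC -> CCCCG
Concatenate: CAATTGACCAGTTGTGCACGCGTAACCCCG (length 30; written aligned with the template, i.e. 3'->5').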